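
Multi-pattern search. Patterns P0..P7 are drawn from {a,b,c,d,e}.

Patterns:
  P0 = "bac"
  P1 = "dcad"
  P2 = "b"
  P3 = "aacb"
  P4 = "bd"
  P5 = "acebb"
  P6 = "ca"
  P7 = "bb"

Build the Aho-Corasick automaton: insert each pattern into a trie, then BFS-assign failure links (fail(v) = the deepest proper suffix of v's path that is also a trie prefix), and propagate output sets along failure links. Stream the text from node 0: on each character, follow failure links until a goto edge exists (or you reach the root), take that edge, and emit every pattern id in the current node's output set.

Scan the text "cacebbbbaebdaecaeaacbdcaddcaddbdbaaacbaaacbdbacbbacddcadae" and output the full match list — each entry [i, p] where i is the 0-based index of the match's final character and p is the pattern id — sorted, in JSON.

Build:
Trie (insert patterns):
  0='ε' goto a→8 b→1 c→17 d→4
  1='b' goto a→2 b→19 d→12  [P2 ends]
  2='ba' goto c→3
  3='bac' goto ·  [P0 ends]
  4='d' goto c→5
  5='dc' goto a→6
  6='dca' goto d→7
  7='dcad' goto ·  [P1 ends]
  8='a' goto a→9 c→13
  9='aa' goto c→10
  10='aac' goto b→11
  11='aacb' goto ·  [P3 ends]
  12='bd' goto ·  [P4 ends]
  13='ac' goto e→14
  14='ace' goto b→15
  15='aceb' goto b→16
  16='acebb' goto ·  [P5 ends]
  17='c' goto a→18
  18='ca' goto ·  [P6 ends]
  19='bb' goto ·  [P7 ends]

Failure links (BFS by depth):
  n1('b'): parent n0 fail=0; on 'b' 0 → fail=0;  out {2}∪∅={2}
  n4('d'): parent n0 fail=0; on 'd' 0 → fail=0;  out ∅∪∅=∅
  n8('a'): parent n0 fail=0; on 'a' 0 → fail=0;  out ∅∪∅=∅
  n17('c'): parent n0 fail=0; on 'c' 0 → fail=0;  out ∅∪∅=∅
  n2('ba'): parent n1 fail=0; on 'a' 0 → fail=8;  out ∅∪∅=∅
  n5('dc'): parent n4 fail=0; on 'c' 0 → fail=17;  out ∅∪∅=∅
  n9('aa'): parent n8 fail=0; on 'a' 0 → fail=8;  out ∅∪∅=∅
  n12('bd'): parent n1 fail=0; on 'd' 0 → fail=4;  out {4}∪∅={4}
  n13('ac'): parent n8 fail=0; on 'c' 0 → fail=17;  out ∅∪∅=∅
  n18('ca'): parent n17 fail=0; on 'a' 0 → fail=8;  out {6}∪∅={6}
  n19('bb'): parent n1 fail=0; on 'b' 0 → fail=1;  out {7}∪{2}={2,7}
  n3('bac'): parent n2 fail=8; on 'c' 8 → fail=13;  out {0}∪∅={0}
  n6('dca'): parent n5 fail=17; on 'a' 17 → fail=18;  out ∅∪{6}={6}
  n10('aac'): parent n9 fail=8; on 'c' 8 → fail=13;  out ∅∪∅=∅
  n14('ace'): parent n13 fail=17; on 'e' 17→0 → fail=0;  out ∅∪∅=∅
  n7('dcad'): parent n6 fail=18; on 'd' 18→8→0 → fail=4;  out {1}∪∅={1}
  n11('aacb'): parent n10 fail=13; on 'b' 13→17→0 → fail=1;  out {3}∪{2}={2,3}
  n15('aceb'): parent n14 fail=0; on 'b' 0 → fail=1;  out ∅∪{2}={2}
  n16('acebb'): parent n15 fail=1; on 'b' 1 → fail=19;  out {5}∪{2,7}={2,5,7}

Run:
[0] read 'c'  n0⇒n17
[1] read 'a'  n17⇒n18  ** P6@[0:1]
[2] read 'c'  n18⇒n13 (via fail)
[3] read 'e'  n13⇒n14
[4] read 'b'  n14⇒n15  ** P2@[4:4]
[5] read 'b'  n15⇒n16  ** P2@[5:5],P5@[1:5],P7@[4:5]
[6] read 'b'  n16⇒n19 (via fail)  ** P2@[6:6],P7@[5:6]
[7] read 'b'  n19⇒n19 (via fail)  ** P2@[7:7],P7@[6:7]
[8] read 'a'  n19⇒n2 (via fail)
[9] read 'e'  n2⇒n0 (via fail)
[10] read 'b'  n0⇒n1  ** P2@[10:10]
[11] read 'd'  n1⇒n12  ** P4@[10:11]
[12] read 'a'  n12⇒n8 (via fail)
[13] read 'e'  n8⇒n0 (via fail)
[14] read 'c'  n0⇒n17
[15] read 'a'  n17⇒n18  ** P6@[14:15]
[16] read 'e'  n18⇒n0 (via fail)
[17] read 'a'  n0⇒n8
[18] read 'a'  n8⇒n9
[19] read 'c'  n9⇒n10
[20] read 'b'  n10⇒n11  ** P2@[20:20],P3@[17:20]
[21] read 'd'  n11⇒n12 (via fail)  ** P4@[20:21]
[22] read 'c'  n12⇒n5 (via fail)
[23] read 'a'  n5⇒n6  ** P6@[22:23]
[24] read 'd'  n6⇒n7  ** P1@[21:24]
[25] read 'd'  n7⇒n4 (via fail)
[26] read 'c'  n4⇒n5
[27] read 'a'  n5⇒n6  ** P6@[26:27]
[28] read 'd'  n6⇒n7  ** P1@[25:28]
[29] read 'd'  n7⇒n4 (via fail)
[30] read 'b'  n4⇒n1 (via fail)  ** P2@[30:30]
[31] read 'd'  n1⇒n12  ** P4@[30:31]
[32] read 'b'  n12⇒n1 (via fail)  ** P2@[32:32]
[33] read 'a'  n1⇒n2
[34] read 'a'  n2⇒n9 (via fail)
[35] read 'a'  n9⇒n9 (via fail)
[36] read 'c'  n9⇒n10
[37] read 'b'  n10⇒n11  ** P2@[37:37],P3@[34:37]
[38] read 'a'  n11⇒n2 (via fail)
[39] read 'a'  n2⇒n9 (via fail)
[40] read 'a'  n9⇒n9 (via fail)
[41] read 'c'  n9⇒n10
[42] read 'b'  n10⇒n11  ** P2@[42:42],P3@[39:42]
[43] read 'd'  n11⇒n12 (via fail)  ** P4@[42:43]
[44] read 'b'  n12⇒n1 (via fail)  ** P2@[44:44]
[45] read 'a'  n1⇒n2
[46] read 'c'  n2⇒n3  ** P0@[44:46]
[47] read 'b'  n3⇒n1 (via fail)  ** P2@[47:47]
[48] read 'b'  n1⇒n19  ** P2@[48:48],P7@[47:48]
[49] read 'a'  n19⇒n2 (via fail)
[50] read 'c'  n2⇒n3  ** P0@[48:50]
[51] read 'd'  n3⇒n4 (via fail)
[52] read 'd'  n4⇒n4 (via fail)
[53] read 'c'  n4⇒n5
[54] read 'a'  n5⇒n6  ** P6@[53:54]
[55] read 'd'  n6⇒n7  ** P1@[52:55]
[56] read 'a'  n7⇒n8 (via fail)
[57] read 'e'  n8⇒n0 (via fail)

Matches: [[1,6],[4,2],[5,2],[5,5],[5,7],[6,2],[6,7],[7,2],[7,7],[10,2],[11,4],[15,6],[20,2],[20,3],[21,4],[23,6],[24,1],[27,6],[28,1],[30,2],[31,4],[32,2],[37,2],[37,3],[42,2],[42,3],[43,4],[44,2],[46,0],[47,2],[48,2],[48,7],[50,0],[54,6],[55,1]]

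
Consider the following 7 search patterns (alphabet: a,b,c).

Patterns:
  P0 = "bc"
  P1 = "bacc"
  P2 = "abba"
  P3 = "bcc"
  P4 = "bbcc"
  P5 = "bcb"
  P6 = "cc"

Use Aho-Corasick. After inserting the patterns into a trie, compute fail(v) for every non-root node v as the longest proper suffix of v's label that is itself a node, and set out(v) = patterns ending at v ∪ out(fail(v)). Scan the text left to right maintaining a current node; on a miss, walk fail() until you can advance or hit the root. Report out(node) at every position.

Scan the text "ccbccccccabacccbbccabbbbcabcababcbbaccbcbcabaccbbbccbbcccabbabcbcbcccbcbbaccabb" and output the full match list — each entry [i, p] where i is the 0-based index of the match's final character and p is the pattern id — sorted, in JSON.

Build:
Trie (insert patterns):
  n0 'ε': a→6 b→1 c→15
  n1 'b': a→3 b→11 c→2
  n2 'bc': b→14 c→10  [P0 ends]
  n3 'ba': c→4
  n4 'bac': c→5
  n5 'bacc': ·  [P1 ends]
  n6 'a': b→7
  n7 'ab': b→8
  n8 'abb': a→9
  n9 'abba': ·  [P2 ends]
  n10 'bcc': ·  [P3 ends]
  n11 'bb': c→12
  n12 'bbc': c→13
  n13 'bbcc': ·  [P4 ends]
  n14 'bcb': ·  [P5 ends]
  n15 'c': c→16
  n16 'cc': ·  [P6 ends]

Failure links (BFS by depth):
  fail(1) 'b': from fail(0)=0 chase 'b': 0 ⇒ 0;  out=∅∪out(0)=∅
  fail(6) 'a': from fail(0)=0 chase 'a': 0 ⇒ 0;  out=∅∪out(0)=∅
  fail(15) 'c': from fail(0)=0 chase 'c': 0 ⇒ 0;  out=∅∪out(0)=∅
  fail(2) 'bc': from fail(1)=0 chase 'c': 0 ⇒ 15;  out={0}∪out(15)={0}
  fail(3) 'ba': from fail(1)=0 chase 'a': 0 ⇒ 6;  out=∅∪out(6)=∅
  fail(7) 'ab': from fail(6)=0 chase 'b': 0 ⇒ 1;  out=∅∪out(1)=∅
  fail(11) 'bb': from fail(1)=0 chase 'b': 0 ⇒ 1;  out=∅∪out(1)=∅
  fail(16) 'cc': from fail(15)=0 chase 'c': 0 ⇒ 15;  out={6}∪out(15)={6}
  fail(4) 'bac': from fail(3)=6 chase 'c': 6→0 ⇒ 15;  out=∅∪out(15)=∅
  fail(8) 'abb': from fail(7)=1 chase 'b': 1 ⇒ 11;  out=∅∪out(11)=∅
  fail(10) 'bcc': from fail(2)=15 chase 'c': 15 ⇒ 16;  out={3}∪out(16)={3,6}
  fail(12) 'bbc': from fail(11)=1 chase 'c': 1 ⇒ 2;  out=∅∪out(2)={0}
  fail(14) 'bcb': from fail(2)=15 chase 'b': 15→0 ⇒ 1;  out={5}∪out(1)={5}
  fail(5) 'bacc': from fail(4)=15 chase 'c': 15 ⇒ 16;  out={1}∪out(16)={1,6}
  fail(9) 'abba': from fail(8)=11 chase 'a': 11→1 ⇒ 3;  out={2}∪out(3)={2}
  fail(13) 'bbcc': from fail(12)=2 chase 'c': 2 ⇒ 10;  out={4}∪out(10)={3,4,6}

Run:
i=0 'c': node 0→15
i=1 'c': node 15→16  emit P6@[0:1]
i=2 'b': node 16→1 (fail-walked)
i=3 'c': node 1→2  emit P0@[2:3]
i=4 'c': node 2→10  emit P3@[2:4],P6@[3:4]
i=5 'c': node 10→16 (fail-walked)  emit P6@[4:5]
i=6 'c': node 16→16 (fail-walked)  emit P6@[5:6]
i=7 'c': node 16→16 (fail-walked)  emit P6@[6:7]
i=8 'c': node 16→16 (fail-walked)  emit P6@[7:8]
i=9 'a': node 16→6 (fail-walked)
i=10 'b': node 6→7
i=11 'a': node 7→3 (fail-walked)
i=12 'c': node 3→4
i=13 'c': node 4→5  emit P1@[10:13],P6@[12:13]
i=14 'c': node 5→16 (fail-walked)  emit P6@[13:14]
i=15 'b': node 16→1 (fail-walked)
i=16 'b': node 1→11
i=17 'c': node 11→12  emit P0@[16:17]
i=18 'c': node 12→13  emit P3@[16:18],P4@[15:18],P6@[17:18]
i=19 'a': node 13→6 (fail-walked)
i=20 'b': node 6→7
i=21 'b': node 7→8
i=22 'b': node 8→11 (fail-walked)
i=23 'b': node 11→11 (fail-walked)
i=24 'c': node 11→12  emit P0@[23:24]
i=25 'a': node 12→6 (fail-walked)
i=26 'b': node 6→7
i=27 'c': node 7→2 (fail-walked)  emit P0@[26:27]
i=28 'a': node 2→6 (fail-walked)
i=29 'b': node 6→7
i=30 'a': node 7→3 (fail-walked)
i=31 'b': node 3→7 (fail-walked)
i=32 'c': node 7→2 (fail-walked)  emit P0@[31:32]
i=33 'b': node 2→14  emit P5@[31:33]
i=34 'b': node 14→11 (fail-walked)
i=35 'a': node 11→3 (fail-walked)
i=36 'c': node 3→4
i=37 'c': node 4→5  emit P1@[34:37],P6@[36:37]
i=38 'b': node 5→1 (fail-walked)
i=39 'c': node 1→2  emit P0@[38:39]
i=40 'b': node 2→14  emit P5@[38:40]
i=41 'c': node 14→2 (fail-walked)  emit P0@[40:41]
i=42 'a': node 2→6 (fail-walked)
i=43 'b': node 6→7
i=44 'a': node 7→3 (fail-walked)
i=45 'c': node 3→4
i=46 'c': node 4→5  emit P1@[43:46],P6@[45:46]
i=47 'b': node 5→1 (fail-walked)
i=48 'b': node 1→11
i=49 'b': node 11→11 (fail-walked)
i=50 'c': node 11→12  emit P0@[49:50]
i=51 'c': node 12→13  emit P3@[49:51],P4@[48:51],P6@[50:51]
i=52 'b': node 13→1 (fail-walked)
i=53 'b': node 1→11
i=54 'c': node 11→12  emit P0@[53:54]
i=55 'c': node 12→13  emit P3@[53:55],P4@[52:55],P6@[54:55]
i=56 'c': node 13→16 (fail-walked)  emit P6@[55:56]
i=57 'a': node 16→6 (fail-walked)
i=58 'b': node 6→7
i=59 'b': node 7→8
i=60 'a': node 8→9  emit P2@[57:60]
i=61 'b': node 9→7 (fail-walked)
i=62 'c': node 7→2 (fail-walked)  emit P0@[61:62]
i=63 'b': node 2→14  emit P5@[61:63]
i=64 'c': node 14→2 (fail-walked)  emit P0@[63:64]
i=65 'b': node 2→14  emit P5@[63:65]
i=66 'c': node 14→2 (fail-walked)  emit P0@[65:66]
i=67 'c': node 2→10  emit P3@[65:67],P6@[66:67]
i=68 'c': node 10→16 (fail-walked)  emit P6@[67:68]
i=69 'b': node 16→1 (fail-walked)
i=70 'c': node 1→2  emit P0@[69:70]
i=71 'b': node 2→14  emit P5@[69:71]
i=72 'b': node 14→11 (fail-walked)
i=73 'a': node 11→3 (fail-walked)
i=74 'c': node 3→4
i=75 'c': node 4→5  emit P1@[72:75],P6@[74:75]
i=76 'a': node 5→6 (fail-walked)
i=77 'b': node 6→7
i=78 'b': node 7→8

All matches (sorted): [[1,6],[3,0],[4,3],[4,6],[5,6],[6,6],[7,6],[8,6],[13,1],[13,6],[14,6],[17,0],[18,3],[18,4],[18,6],[24,0],[27,0],[32,0],[33,5],[37,1],[37,6],[39,0],[40,5],[41,0],[46,1],[46,6],[50,0],[51,3],[51,4],[51,6],[54,0],[55,3],[55,4],[55,6],[56,6],[60,2],[62,0],[63,5],[64,0],[65,5],[66,0],[67,3],[67,6],[68,6],[70,0],[71,5],[75,1],[75,6]]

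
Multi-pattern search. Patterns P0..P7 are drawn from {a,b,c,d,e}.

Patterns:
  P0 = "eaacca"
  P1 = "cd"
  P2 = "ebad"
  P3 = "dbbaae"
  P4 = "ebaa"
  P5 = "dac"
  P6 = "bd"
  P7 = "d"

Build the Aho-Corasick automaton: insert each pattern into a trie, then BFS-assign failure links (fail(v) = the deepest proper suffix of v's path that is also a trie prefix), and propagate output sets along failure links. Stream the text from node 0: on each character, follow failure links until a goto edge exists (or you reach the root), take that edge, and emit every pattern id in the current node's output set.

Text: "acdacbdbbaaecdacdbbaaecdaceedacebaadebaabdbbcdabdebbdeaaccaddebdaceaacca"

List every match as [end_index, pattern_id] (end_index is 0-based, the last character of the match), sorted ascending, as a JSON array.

Build:
Trie nodes:
  0='ε' goto b→21 c→7 d→12 e→1
  1='e' goto a→2 b→9
  2='ea' goto a→3
  3='eaa' goto c→4
  4='eaac' goto c→5
  5='eaacc' goto a→6
  6='eaacca' goto ·  [P0 ends]
  7='c' goto d→8
  8='cd' goto ·  [P1 ends]
  9='eb' goto a→10
  10='eba' goto a→18 d→11
  11='ebad' goto ·  [P2 ends]
  12='d' goto a→19 b→13  [P7 ends]
  13='db' goto b→14
  14='dbb' goto a→15
  15='dbba' goto a→16
  16='dbbaa' goto e→17
  17='dbbaae' goto ·  [P3 ends]
  18='ebaa' goto ·  [P4 ends]
  19='da' goto c→20
  20='dac' goto ·  [P5 ends]
  21='b' goto d→22
  22='bd' goto ·  [P6 ends]

BFS fail/out derivation:
  fail(1) 'e': from fail(0)=0 chase 'e': 0 ⇒ 0;  out=∅∪out(0)=∅
  fail(7) 'c': from fail(0)=0 chase 'c': 0 ⇒ 0;  out=∅∪out(0)=∅
  fail(12) 'd': from fail(0)=0 chase 'd': 0 ⇒ 0;  out={7}∪out(0)={7}
  fail(21) 'b': from fail(0)=0 chase 'b': 0 ⇒ 0;  out=∅∪out(0)=∅
  fail(2) 'ea': from fail(1)=0 chase 'a': 0 ⇒ 0;  out=∅∪out(0)=∅
  fail(8) 'cd': from fail(7)=0 chase 'd': 0 ⇒ 12;  out={1}∪out(12)={1,7}
  fail(9) 'eb': from fail(1)=0 chase 'b': 0 ⇒ 21;  out=∅∪out(21)=∅
  fail(13) 'db': from fail(12)=0 chase 'b': 0 ⇒ 21;  out=∅∪out(21)=∅
  fail(19) 'da': from fail(12)=0 chase 'a': 0 ⇒ 0;  out=∅∪out(0)=∅
  fail(22) 'bd': from fail(21)=0 chase 'd': 0 ⇒ 12;  out={6}∪out(12)={6,7}
  fail(3) 'eaa': from fail(2)=0 chase 'a': 0 ⇒ 0;  out=∅∪out(0)=∅
  fail(10) 'eba': from fail(9)=21 chase 'a': 21→0 ⇒ 0;  out=∅∪out(0)=∅
  fail(14) 'dbb': from fail(13)=21 chase 'b': 21→0 ⇒ 21;  out=∅∪out(21)=∅
  fail(20) 'dac': from fail(19)=0 chase 'c': 0 ⇒ 7;  out={5}∪out(7)={5}
  fail(4) 'eaac': from fail(3)=0 chase 'c': 0 ⇒ 7;  out=∅∪out(7)=∅
  fail(11) 'ebad': from fail(10)=0 chase 'd': 0 ⇒ 12;  out={2}∪out(12)={2,7}
  fail(15) 'dbba': from fail(14)=21 chase 'a': 21→0 ⇒ 0;  out=∅∪out(0)=∅
  fail(18) 'ebaa': from fail(10)=0 chase 'a': 0 ⇒ 0;  out={4}∪out(0)={4}
  fail(5) 'eaacc': from fail(4)=7 chase 'c': 7→0 ⇒ 7;  out=∅∪out(7)=∅
  fail(16) 'dbbaa': from fail(15)=0 chase 'a': 0 ⇒ 0;  out=∅∪out(0)=∅
  fail(6) 'eaacca': from fail(5)=7 chase 'a': 7→0 ⇒ 0;  out={0}∪out(0)={0}
  fail(17) 'dbbaae': from fail(16)=0 chase 'e': 0 ⇒ 1;  out={3}∪out(1)={3}

Text stream:
[0] read 'a'  n0⇒n0
[1] read 'c'  n0⇒n7
[2] read 'd'  n7⇒n8  ** P1@[1:2],P7@[2:2]
[3] read 'a'  n8⇒n19 ·f
[4] read 'c'  n19⇒n20  ** P5@[2:4]
[5] read 'b'  n20⇒n21 ·f
[6] read 'd'  n21⇒n22  ** P6@[5:6],P7@[6:6]
[7] read 'b'  n22⇒n13 ·f
[8] read 'b'  n13⇒n14
[9] read 'a'  n14⇒n15
[10] read 'a'  n15⇒n16
[11] read 'e'  n16⇒n17  ** P3@[6:11]
[12] read 'c'  n17⇒n7 ·f
[13] read 'd'  n7⇒n8  ** P1@[12:13],P7@[13:13]
[14] read 'a'  n8⇒n19 ·f
[15] read 'c'  n19⇒n20  ** P5@[13:15]
[16] read 'd'  n20⇒n8 ·f  ** P1@[15:16],P7@[16:16]
[17] read 'b'  n8⇒n13 ·f
[18] read 'b'  n13⇒n14
[19] read 'a'  n14⇒n15
[20] read 'a'  n15⇒n16
[21] read 'e'  n16⇒n17  ** P3@[16:21]
[22] read 'c'  n17⇒n7 ·f
[23] read 'd'  n7⇒n8  ** P1@[22:23],P7@[23:23]
[24] read 'a'  n8⇒n19 ·f
[25] read 'c'  n19⇒n20  ** P5@[23:25]
[26] read 'e'  n20⇒n1 ·f
[27] read 'e'  n1⇒n1 ·f
[28] read 'd'  n1⇒n12 ·f  ** P7@[28:28]
[29] read 'a'  n12⇒n19
[30] read 'c'  n19⇒n20  ** P5@[28:30]
[31] read 'e'  n20⇒n1 ·f
[32] read 'b'  n1⇒n9
[33] read 'a'  n9⇒n10
[34] read 'a'  n10⇒n18  ** P4@[31:34]
[35] read 'd'  n18⇒n12 ·f  ** P7@[35:35]
[36] read 'e'  n12⇒n1 ·f
[37] read 'b'  n1⇒n9
[38] read 'a'  n9⇒n10
[39] read 'a'  n10⇒n18  ** P4@[36:39]
[40] read 'b'  n18⇒n21 ·f
[41] read 'd'  n21⇒n22  ** P6@[40:41],P7@[41:41]
[42] read 'b'  n22⇒n13 ·f
[43] read 'b'  n13⇒n14
[44] read 'c'  n14⇒n7 ·f
[45] read 'd'  n7⇒n8  ** P1@[44:45],P7@[45:45]
[46] read 'a'  n8⇒n19 ·f
[47] read 'b'  n19⇒n21 ·f
[48] read 'd'  n21⇒n22  ** P6@[47:48],P7@[48:48]
[49] read 'e'  n22⇒n1 ·f
[50] read 'b'  n1⇒n9
[51] read 'b'  n9⇒n21 ·f
[52] read 'd'  n21⇒n22  ** P6@[51:52],P7@[52:52]
[53] read 'e'  n22⇒n1 ·f
[54] read 'a'  n1⇒n2
[55] read 'a'  n2⇒n3
[56] read 'c'  n3⇒n4
[57] read 'c'  n4⇒n5
[58] read 'a'  n5⇒n6  ** P0@[53:58]
[59] read 'd'  n6⇒n12 ·f  ** P7@[59:59]
[60] read 'd'  n12⇒n12 ·f  ** P7@[60:60]
[61] read 'e'  n12⇒n1 ·f
[62] read 'b'  n1⇒n9
[63] read 'd'  n9⇒n22 ·f  ** P6@[62:63],P7@[63:63]
[64] read 'a'  n22⇒n19 ·f
[65] read 'c'  n19⇒n20  ** P5@[63:65]
[66] read 'e'  n20⇒n1 ·f
[67] read 'a'  n1⇒n2
[68] read 'a'  n2⇒n3
[69] read 'c'  n3⇒n4
[70] read 'c'  n4⇒n5
[71] read 'a'  n5⇒n6  ** P0@[66:71]

Result: [[2,1],[2,7],[4,5],[6,6],[6,7],[11,3],[13,1],[13,7],[15,5],[16,1],[16,7],[21,3],[23,1],[23,7],[25,5],[28,7],[30,5],[34,4],[35,7],[39,4],[41,6],[41,7],[45,1],[45,7],[48,6],[48,7],[52,6],[52,7],[58,0],[59,7],[60,7],[63,6],[63,7],[65,5],[71,0]]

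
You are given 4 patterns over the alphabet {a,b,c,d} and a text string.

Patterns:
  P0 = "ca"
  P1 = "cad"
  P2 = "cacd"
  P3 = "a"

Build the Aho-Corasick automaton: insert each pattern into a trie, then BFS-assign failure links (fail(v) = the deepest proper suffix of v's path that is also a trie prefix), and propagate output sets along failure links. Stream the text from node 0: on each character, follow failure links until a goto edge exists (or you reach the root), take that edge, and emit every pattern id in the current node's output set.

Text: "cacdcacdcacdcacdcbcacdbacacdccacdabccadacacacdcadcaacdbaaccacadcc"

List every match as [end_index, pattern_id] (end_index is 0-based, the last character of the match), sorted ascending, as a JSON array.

Build:
Trie (insert patterns):
  0='ε' goto a→6 c→1
  1='c' goto a→2
  2='ca' goto c→4 d→3  ←P0
  3='cad' goto ·  ←P1
  4='cac' goto d→5
  5='cacd' goto ·  ←P2
  6='a' goto ·  ←P3

BFS fail/out derivation:
  fail(1) 'c': from fail(0)=0 chase 'c': 0 ⇒ 0;  out=∅∪out(0)=∅
  fail(6) 'a': from fail(0)=0 chase 'a': 0 ⇒ 0;  out={3}∪out(0)={3}
  fail(2) 'ca': from fail(1)=0 chase 'a': 0 ⇒ 6;  out={0}∪out(6)={0,3}
  fail(3) 'cad': from fail(2)=6 chase 'd': 6→0 ⇒ 0;  out={1}∪out(0)={1}
  fail(4) 'cac': from fail(2)=6 chase 'c': 6→0 ⇒ 1;  out=∅∪out(1)=∅
  fail(5) 'cacd': from fail(4)=1 chase 'd': 1→0 ⇒ 0;  out={2}∪out(0)={2}

Run:
i=0 'c': node 0→1
i=1 'a': node 1→2  emit P0@[0:1],P3@[1:1]
i=2 'c': node 2→4
i=3 'd': node 4→5  emit P2@[0:3]
i=4 'c': node 5→1 (fail-walked)
i=5 'a': node 1→2  emit P0@[4:5],P3@[5:5]
i=6 'c': node 2→4
i=7 'd': node 4→5  emit P2@[4:7]
i=8 'c': node 5→1 (fail-walked)
i=9 'a': node 1→2  emit P0@[8:9],P3@[9:9]
i=10 'c': node 2→4
i=11 'd': node 4→5  emit P2@[8:11]
i=12 'c': node 5→1 (fail-walked)
i=13 'a': node 1→2  emit P0@[12:13],P3@[13:13]
i=14 'c': node 2→4
i=15 'd': node 4→5  emit P2@[12:15]
i=16 'c': node 5→1 (fail-walked)
i=17 'b': node 1→0 (fail-walked)
i=18 'c': node 0→1
i=19 'a': node 1→2  emit P0@[18:19],P3@[19:19]
i=20 'c': node 2→4
i=21 'd': node 4→5  emit P2@[18:21]
i=22 'b': node 5→0 (fail-walked)
i=23 'a': node 0→6  emit P3@[23:23]
i=24 'c': node 6→1 (fail-walked)
i=25 'a': node 1→2  emit P0@[24:25],P3@[25:25]
i=26 'c': node 2→4
i=27 'd': node 4→5  emit P2@[24:27]
i=28 'c': node 5→1 (fail-walked)
i=29 'c': node 1→1 (fail-walked)
i=30 'a': node 1→2  emit P0@[29:30],P3@[30:30]
i=31 'c': node 2→4
i=32 'd': node 4→5  emit P2@[29:32]
i=33 'a': node 5→6 (fail-walked)  emit P3@[33:33]
i=34 'b': node 6→0 (fail-walked)
i=35 'c': node 0→1
i=36 'c': node 1→1 (fail-walked)
i=37 'a': node 1→2  emit P0@[36:37],P3@[37:37]
i=38 'd': node 2→3  emit P1@[36:38]
i=39 'a': node 3→6 (fail-walked)  emit P3@[39:39]
i=40 'c': node 6→1 (fail-walked)
i=41 'a': node 1→2  emit P0@[40:41],P3@[41:41]
i=42 'c': node 2→4
i=43 'a': node 4→2 (fail-walked)  emit P0@[42:43],P3@[43:43]
i=44 'c': node 2→4
i=45 'd': node 4→5  emit P2@[42:45]
i=46 'c': node 5→1 (fail-walked)
i=47 'a': node 1→2  emit P0@[46:47],P3@[47:47]
i=48 'd': node 2→3  emit P1@[46:48]
i=49 'c': node 3→1 (fail-walked)
i=50 'a': node 1→2  emit P0@[49:50],P3@[50:50]
i=51 'a': node 2→6 (fail-walked)  emit P3@[51:51]
i=52 'c': node 6→1 (fail-walked)
i=53 'd': node 1→0 (fail-walked)
i=54 'b': node 0→0
i=55 'a': node 0→6  emit P3@[55:55]
i=56 'a': node 6→6 (fail-walked)  emit P3@[56:56]
i=57 'c': node 6→1 (fail-walked)
i=58 'c': node 1→1 (fail-walked)
i=59 'a': node 1→2  emit P0@[58:59],P3@[59:59]
i=60 'c': node 2→4
i=61 'a': node 4→2 (fail-walked)  emit P0@[60:61],P3@[61:61]
i=62 'd': node 2→3  emit P1@[60:62]
i=63 'c': node 3→1 (fail-walked)
i=64 'c': node 1→1 (fail-walked)

Result: [[1,0],[1,3],[3,2],[5,0],[5,3],[7,2],[9,0],[9,3],[11,2],[13,0],[13,3],[15,2],[19,0],[19,3],[21,2],[23,3],[25,0],[25,3],[27,2],[30,0],[30,3],[32,2],[33,3],[37,0],[37,3],[38,1],[39,3],[41,0],[41,3],[43,0],[43,3],[45,2],[47,0],[47,3],[48,1],[50,0],[50,3],[51,3],[55,3],[56,3],[59,0],[59,3],[61,0],[61,3],[62,1]]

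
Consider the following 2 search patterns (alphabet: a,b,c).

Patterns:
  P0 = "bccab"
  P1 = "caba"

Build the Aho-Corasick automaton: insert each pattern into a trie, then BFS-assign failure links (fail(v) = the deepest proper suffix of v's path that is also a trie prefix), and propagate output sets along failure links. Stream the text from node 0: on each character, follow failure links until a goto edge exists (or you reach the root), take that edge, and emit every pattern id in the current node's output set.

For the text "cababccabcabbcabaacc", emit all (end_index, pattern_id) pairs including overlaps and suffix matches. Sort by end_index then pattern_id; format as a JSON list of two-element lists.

Build automaton:
Trie nodes:
  0='ε' goto b→1 c→6
  1='b' goto c→2
  2='bc' goto c→3
  3='bcc' goto a→4
  4='bcca' goto b→5
  5='bccab' goto ·  [P0 ends]
  6='c' goto a→7
  7='ca' goto b→8
  8='cab' goto a→9
  9='caba' goto ·  [P1 ends]

BFS fail/out derivation:
  fail(1) 'b': from fail(0)=0 chase 'b': 0 ⇒ 0;  out=∅∪out(0)=∅
  fail(6) 'c': from fail(0)=0 chase 'c': 0 ⇒ 0;  out=∅∪out(0)=∅
  fail(2) 'bc': from fail(1)=0 chase 'c': 0 ⇒ 6;  out=∅∪out(6)=∅
  fail(7) 'ca': from fail(6)=0 chase 'a': 0 ⇒ 0;  out=∅∪out(0)=∅
  fail(3) 'bcc': from fail(2)=6 chase 'c': 6→0 ⇒ 6;  out=∅∪out(6)=∅
  fail(8) 'cab': from fail(7)=0 chase 'b': 0 ⇒ 1;  out=∅∪out(1)=∅
  fail(4) 'bcca': from fail(3)=6 chase 'a': 6 ⇒ 7;  out=∅∪out(7)=∅
  fail(9) 'caba': from fail(8)=1 chase 'a': 1→0 ⇒ 0;  out={1}∪out(0)={1}
  fail(5) 'bccab': from fail(4)=7 chase 'b': 7 ⇒ 8;  out={0}∪out(8)={0}

Text stream:
pos 0 'c': at 6
pos 1 'a': at 7
pos 2 'b': at 8
pos 3 'a': at 9  emit P1@[0:3]
pos 4 'b': at 1 ·f
pos 5 'c': at 2
pos 6 'c': at 3
pos 7 'a': at 4
pos 8 'b': at 5  emit P0@[4:8]
pos 9 'c': at 2 ·f
pos 10 'a': at 7 ·f
pos 11 'b': at 8
pos 12 'b': at 1 ·f
pos 13 'c': at 2
pos 14 'a': at 7 ·f
pos 15 'b': at 8
pos 16 'a': at 9  emit P1@[13:16]
pos 17 'a': at 0 ·f
pos 18 'c': at 6
pos 19 'c': at 6 ·f

All matches (sorted): [[3,1],[8,0],[16,1]]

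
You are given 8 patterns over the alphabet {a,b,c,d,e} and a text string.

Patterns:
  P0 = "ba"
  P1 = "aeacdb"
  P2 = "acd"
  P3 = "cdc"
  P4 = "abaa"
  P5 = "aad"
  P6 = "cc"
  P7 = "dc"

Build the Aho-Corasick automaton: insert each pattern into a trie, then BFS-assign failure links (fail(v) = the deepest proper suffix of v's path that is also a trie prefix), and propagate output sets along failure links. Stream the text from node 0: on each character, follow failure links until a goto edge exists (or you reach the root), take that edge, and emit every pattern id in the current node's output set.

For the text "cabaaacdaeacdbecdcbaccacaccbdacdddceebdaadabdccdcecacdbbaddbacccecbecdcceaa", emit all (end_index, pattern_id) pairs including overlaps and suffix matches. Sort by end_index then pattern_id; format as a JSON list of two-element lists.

Construct AC machine:
Trie (insert patterns):
  n0 'ε': a→3 b→1 c→11 d→20
  n1 'b': a→2
  n2 'ba': ·  [P0 ends]
  n3 'a': a→17 b→14 c→9 e→4
  n4 'ae': a→5
  n5 'aea': c→6
  n6 'aeac': d→7
  n7 'aeacd': b→8
  n8 'aeacdb': ·  [P1 ends]
  n9 'ac': d→10
  n10 'acd': ·  [P2 ends]
  n11 'c': c→19 d→12
  n12 'cd': c→13
  n13 'cdc': ·  [P3 ends]
  n14 'ab': a→15
  n15 'aba': a→16
  n16 'abaa': ·  [P4 ends]
  n17 'aa': d→18
  n18 'aad': ·  [P5 ends]
  n19 'cc': ·  [P6 ends]
  n20 'd': c→21
  n21 'dc': ·  [P7 ends]

BFS fail/out derivation:
  n1('b'): parent n0 fail=0; on 'b' 0 → fail=0;  out ∅∪∅=∅
  n3('a'): parent n0 fail=0; on 'a' 0 → fail=0;  out ∅∪∅=∅
  n11('c'): parent n0 fail=0; on 'c' 0 → fail=0;  out ∅∪∅=∅
  n20('d'): parent n0 fail=0; on 'd' 0 → fail=0;  out ∅∪∅=∅
  n2('ba'): parent n1 fail=0; on 'a' 0 → fail=3;  out {0}∪∅={0}
  n4('ae'): parent n3 fail=0; on 'e' 0 → fail=0;  out ∅∪∅=∅
  n9('ac'): parent n3 fail=0; on 'c' 0 → fail=11;  out ∅∪∅=∅
  n12('cd'): parent n11 fail=0; on 'd' 0 → fail=20;  out ∅∪∅=∅
  n14('ab'): parent n3 fail=0; on 'b' 0 → fail=1;  out ∅∪∅=∅
  n17('aa'): parent n3 fail=0; on 'a' 0 → fail=3;  out ∅∪∅=∅
  n19('cc'): parent n11 fail=0; on 'c' 0 → fail=11;  out {6}∪∅={6}
  n21('dc'): parent n20 fail=0; on 'c' 0 → fail=11;  out {7}∪∅={7}
  n5('aea'): parent n4 fail=0; on 'a' 0 → fail=3;  out ∅∪∅=∅
  n10('acd'): parent n9 fail=11; on 'd' 11 → fail=12;  out {2}∪∅={2}
  n13('cdc'): parent n12 fail=20; on 'c' 20 → fail=21;  out {3}∪{7}={3,7}
  n15('aba'): parent n14 fail=1; on 'a' 1 → fail=2;  out ∅∪{0}={0}
  n18('aad'): parent n17 fail=3; on 'd' 3→0 → fail=20;  out {5}∪∅={5}
  n6('aeac'): parent n5 fail=3; on 'c' 3 → fail=9;  out ∅∪∅=∅
  n16('abaa'): parent n15 fail=2; on 'a' 2→3 → fail=17;  out {4}∪∅={4}
  n7('aeacd'): parent n6 fail=9; on 'd' 9 → fail=10;  out ∅∪{2}={2}
  n8('aeacdb'): parent n7 fail=10; on 'b' 10→12→20→0 → fail=1;  out {1}∪∅={1}

Text stream:
pos 0 'c': at 11
pos 1 'a': at 3 (fail-walked)
pos 2 'b': at 14
pos 3 'a': at 15  emit P0@[2:3]
pos 4 'a': at 16  emit P4@[1:4]
pos 5 'a': at 17 (fail-walked)
pos 6 'c': at 9 (fail-walked)
pos 7 'd': at 10  emit P2@[5:7]
pos 8 'a': at 3 (fail-walked)
pos 9 'e': at 4
pos 10 'a': at 5
pos 11 'c': at 6
pos 12 'd': at 7  emit P2@[10:12]
pos 13 'b': at 8  emit P1@[8:13]
pos 14 'e': at 0 (fail-walked)
pos 15 'c': at 11
pos 16 'd': at 12
pos 17 'c': at 13  emit P3@[15:17],P7@[16:17]
pos 18 'b': at 1 (fail-walked)
pos 19 'a': at 2  emit P0@[18:19]
pos 20 'c': at 9 (fail-walked)
pos 21 'c': at 19 (fail-walked)  emit P6@[20:21]
pos 22 'a': at 3 (fail-walked)
pos 23 'c': at 9
pos 24 'a': at 3 (fail-walked)
pos 25 'c': at 9
pos 26 'c': at 19 (fail-walked)  emit P6@[25:26]
pos 27 'b': at 1 (fail-walked)
pos 28 'd': at 20 (fail-walked)
pos 29 'a': at 3 (fail-walked)
pos 30 'c': at 9
pos 31 'd': at 10  emit P2@[29:31]
pos 32 'd': at 20 (fail-walked)
pos 33 'd': at 20 (fail-walked)
pos 34 'c': at 21  emit P7@[33:34]
pos 35 'e': at 0 (fail-walked)
pos 36 'e': at 0
pos 37 'b': at 1
pos 38 'd': at 20 (fail-walked)
pos 39 'a': at 3 (fail-walked)
pos 40 'a': at 17
pos 41 'd': at 18  emit P5@[39:41]
pos 42 'a': at 3 (fail-walked)
pos 43 'b': at 14
pos 44 'd': at 20 (fail-walked)
pos 45 'c': at 21  emit P7@[44:45]
pos 46 'c': at 19 (fail-walked)  emit P6@[45:46]
pos 47 'd': at 12 (fail-walked)
pos 48 'c': at 13  emit P3@[46:48],P7@[47:48]
pos 49 'e': at 0 (fail-walked)
pos 50 'c': at 11
pos 51 'a': at 3 (fail-walked)
pos 52 'c': at 9
pos 53 'd': at 10  emit P2@[51:53]
pos 54 'b': at 1 (fail-walked)
pos 55 'b': at 1 (fail-walked)
pos 56 'a': at 2  emit P0@[55:56]
pos 57 'd': at 20 (fail-walked)
pos 58 'd': at 20 (fail-walked)
pos 59 'b': at 1 (fail-walked)
pos 60 'a': at 2  emit P0@[59:60]
pos 61 'c': at 9 (fail-walked)
pos 62 'c': at 19 (fail-walked)  emit P6@[61:62]
pos 63 'c': at 19 (fail-walked)  emit P6@[62:63]
pos 64 'e': at 0 (fail-walked)
pos 65 'c': at 11
pos 66 'b': at 1 (fail-walked)
pos 67 'e': at 0 (fail-walked)
pos 68 'c': at 11
pos 69 'd': at 12
pos 70 'c': at 13  emit P3@[68:70],P7@[69:70]
pos 71 'c': at 19 (fail-walked)  emit P6@[70:71]
pos 72 'e': at 0 (fail-walked)
pos 73 'a': at 3
pos 74 'a': at 17

Matches: [[3,0],[4,4],[7,2],[12,2],[13,1],[17,3],[17,7],[19,0],[21,6],[26,6],[31,2],[34,7],[41,5],[45,7],[46,6],[48,3],[48,7],[53,2],[56,0],[60,0],[62,6],[63,6],[70,3],[70,7],[71,6]]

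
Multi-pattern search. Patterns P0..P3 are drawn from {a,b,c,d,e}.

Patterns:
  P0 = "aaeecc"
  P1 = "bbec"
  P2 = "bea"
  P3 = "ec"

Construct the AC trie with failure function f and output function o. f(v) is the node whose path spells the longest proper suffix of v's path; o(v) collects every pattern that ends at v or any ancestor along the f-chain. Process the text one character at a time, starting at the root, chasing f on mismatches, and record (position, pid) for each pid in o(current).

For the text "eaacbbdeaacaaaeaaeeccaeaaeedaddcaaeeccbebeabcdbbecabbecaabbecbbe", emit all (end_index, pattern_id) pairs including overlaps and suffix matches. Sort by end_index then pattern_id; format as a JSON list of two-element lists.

Build automaton:
Trie (insert patterns):
  n0 'ε': a→1 b→7 e→13
  n1 'a': a→2
  n2 'aa': e→3
  n3 'aae': e→4
  n4 'aaee': c→5
  n5 'aaeec': c→6
  n6 'aaeecc': ·  [P0 ends]
  n7 'b': b→8 e→11
  n8 'bb': e→9
  n9 'bbe': c→10
  n10 'bbec': ·  [P1 ends]
  n11 'be': a→12
  n12 'bea': ·  [P2 ends]
  n13 'e': c→14
  n14 'ec': ·  [P3 ends]

BFS fail/out derivation:
  n1('a'): parent n0 fail=0; on 'a' 0 → fail=0;  out ∅∪∅=∅
  n7('b'): parent n0 fail=0; on 'b' 0 → fail=0;  out ∅∪∅=∅
  n13('e'): parent n0 fail=0; on 'e' 0 → fail=0;  out ∅∪∅=∅
  n2('aa'): parent n1 fail=0; on 'a' 0 → fail=1;  out ∅∪∅=∅
  n8('bb'): parent n7 fail=0; on 'b' 0 → fail=7;  out ∅∪∅=∅
  n11('be'): parent n7 fail=0; on 'e' 0 → fail=13;  out ∅∪∅=∅
  n14('ec'): parent n13 fail=0; on 'c' 0 → fail=0;  out {3}∪∅={3}
  n3('aae'): parent n2 fail=1; on 'e' 1→0 → fail=13;  out ∅∪∅=∅
  n9('bbe'): parent n8 fail=7; on 'e' 7 → fail=11;  out ∅∪∅=∅
  n12('bea'): parent n11 fail=13; on 'a' 13→0 → fail=1;  out {2}∪∅={2}
  n4('aaee'): parent n3 fail=13; on 'e' 13→0 → fail=13;  out ∅∪∅=∅
  n10('bbec'): parent n9 fail=11; on 'c' 11→13 → fail=14;  out {1}∪{3}={1,3}
  n5('aaeec'): parent n4 fail=13; on 'c' 13 → fail=14;  out ∅∪{3}={3}
  n6('aaeecc'): parent n5 fail=14; on 'c' 14→0 → fail=0;  out {0}∪∅={0}

Scan:
pos 0 'e': at 13
pos 1 'a': at 1 (fail-walked)
pos 2 'a': at 2
pos 3 'c': at 0 (fail-walked)
pos 4 'b': at 7
pos 5 'b': at 8
pos 6 'd': at 0 (fail-walked)
pos 7 'e': at 13
pos 8 'a': at 1 (fail-walked)
pos 9 'a': at 2
pos 10 'c': at 0 (fail-walked)
pos 11 'a': at 1
pos 12 'a': at 2
pos 13 'a': at 2 (fail-walked)
pos 14 'e': at 3
pos 15 'a': at 1 (fail-walked)
pos 16 'a': at 2
pos 17 'e': at 3
pos 18 'e': at 4
pos 19 'c': at 5  → match P3@[18:19]
pos 20 'c': at 6  → match P0@[15:20]
pos 21 'a': at 1 (fail-walked)
pos 22 'e': at 13 (fail-walked)
pos 23 'a': at 1 (fail-walked)
pos 24 'a': at 2
pos 25 'e': at 3
pos 26 'e': at 4
pos 27 'd': at 0 (fail-walked)
pos 28 'a': at 1
pos 29 'd': at 0 (fail-walked)
pos 30 'd': at 0
pos 31 'c': at 0
pos 32 'a': at 1
pos 33 'a': at 2
pos 34 'e': at 3
pos 35 'e': at 4
pos 36 'c': at 5  → match P3@[35:36]
pos 37 'c': at 6  → match P0@[32:37]
pos 38 'b': at 7 (fail-walked)
pos 39 'e': at 11
pos 40 'b': at 7 (fail-walked)
pos 41 'e': at 11
pos 42 'a': at 12  → match P2@[40:42]
pos 43 'b': at 7 (fail-walked)
pos 44 'c': at 0 (fail-walked)
pos 45 'd': at 0
pos 46 'b': at 7
pos 47 'b': at 8
pos 48 'e': at 9
pos 49 'c': at 10  → match P1@[46:49],P3@[48:49]
pos 50 'a': at 1 (fail-walked)
pos 51 'b': at 7 (fail-walked)
pos 52 'b': at 8
pos 53 'e': at 9
pos 54 'c': at 10  → match P1@[51:54],P3@[53:54]
pos 55 'a': at 1 (fail-walked)
pos 56 'a': at 2
pos 57 'b': at 7 (fail-walked)
pos 58 'b': at 8
pos 59 'e': at 9
pos 60 'c': at 10  → match P1@[57:60],P3@[59:60]
pos 61 'b': at 7 (fail-walked)
pos 62 'b': at 8
pos 63 'e': at 9

Matches: [[19,3],[20,0],[36,3],[37,0],[42,2],[49,1],[49,3],[54,1],[54,3],[60,1],[60,3]]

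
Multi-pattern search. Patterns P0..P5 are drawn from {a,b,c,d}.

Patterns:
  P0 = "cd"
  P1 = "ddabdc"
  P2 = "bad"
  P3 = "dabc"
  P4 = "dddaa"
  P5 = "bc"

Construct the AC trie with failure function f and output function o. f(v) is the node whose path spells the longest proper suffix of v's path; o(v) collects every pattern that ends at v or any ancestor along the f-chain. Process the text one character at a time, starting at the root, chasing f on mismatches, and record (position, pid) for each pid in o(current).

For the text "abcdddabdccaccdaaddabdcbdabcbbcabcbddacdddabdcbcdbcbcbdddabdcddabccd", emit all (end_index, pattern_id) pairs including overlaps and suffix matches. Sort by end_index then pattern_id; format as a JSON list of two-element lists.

Build:
Trie nodes:
  n0 'ε': b→9 c→1 d→3
  n1 'c': d→2
  n2 'cd': ·  ←P0
  n3 'd': a→12 d→4
  n4 'dd': a→5 d→15
  n5 'dda': b→6
  n6 'ddab': d→7
  n7 'ddabd': c→8
  n8 'ddabdc': ·  ←P1
  n9 'b': a→10 c→18
  n10 'ba': d→11
  n11 'bad': ·  ←P2
  n12 'da': b→13
  n13 'dab': c→14
  n14 'dabc': ·  ←P3
  n15 'ddd': a→16
  n16 'ddda': a→17
  n17 'dddaa': ·  ←P4
  n18 'bc': ·  ←P5

Failure links (BFS by depth):
  fail(1) 'c': from fail(0)=0 chase 'c': 0 ⇒ 0;  out=∅∪out(0)=∅
  fail(3) 'd': from fail(0)=0 chase 'd': 0 ⇒ 0;  out=∅∪out(0)=∅
  fail(9) 'b': from fail(0)=0 chase 'b': 0 ⇒ 0;  out=∅∪out(0)=∅
  fail(2) 'cd': from fail(1)=0 chase 'd': 0 ⇒ 3;  out={0}∪out(3)={0}
  fail(4) 'dd': from fail(3)=0 chase 'd': 0 ⇒ 3;  out=∅∪out(3)=∅
  fail(10) 'ba': from fail(9)=0 chase 'a': 0 ⇒ 0;  out=∅∪out(0)=∅
  fail(12) 'da': from fail(3)=0 chase 'a': 0 ⇒ 0;  out=∅∪out(0)=∅
  fail(18) 'bc': from fail(9)=0 chase 'c': 0 ⇒ 1;  out={5}∪out(1)={5}
  fail(5) 'dda': from fail(4)=3 chase 'a': 3 ⇒ 12;  out=∅∪out(12)=∅
  fail(11) 'bad': from fail(10)=0 chase 'd': 0 ⇒ 3;  out={2}∪out(3)={2}
  fail(13) 'dab': from fail(12)=0 chase 'b': 0 ⇒ 9;  out=∅∪out(9)=∅
  fail(15) 'ddd': from fail(4)=3 chase 'd': 3 ⇒ 4;  out=∅∪out(4)=∅
  fail(6) 'ddab': from fail(5)=12 chase 'b': 12 ⇒ 13;  out=∅∪out(13)=∅
  fail(14) 'dabc': from fail(13)=9 chase 'c': 9 ⇒ 18;  out={3}∪out(18)={3,5}
  fail(16) 'ddda': from fail(15)=4 chase 'a': 4 ⇒ 5;  out=∅∪out(5)=∅
  fail(7) 'ddabd': from fail(6)=13 chase 'd': 13→9→0 ⇒ 3;  out=∅∪out(3)=∅
  fail(17) 'dddaa': from fail(16)=5 chase 'a': 5→12→0 ⇒ 0;  out={4}∪out(0)={4}
  fail(8) 'ddabdc': from fail(7)=3 chase 'c': 3→0 ⇒ 1;  out={1}∪out(1)={1}

Text stream:
[0] read 'a'  n0⇒n0
[1] read 'b'  n0⇒n9
[2] read 'c'  n9⇒n18  → match P5@[1:2]
[3] read 'd'  n18⇒n2 ·f  → match P0@[2:3]
[4] read 'd'  n2⇒n4 ·f
[5] read 'd'  n4⇒n15
[6] read 'a'  n15⇒n16
[7] read 'b'  n16⇒n6 ·f
[8] read 'd'  n6⇒n7
[9] read 'c'  n7⇒n8  → match P1@[4:9]
[10] read 'c'  n8⇒n1 ·f
[11] read 'a'  n1⇒n0 ·f
[12] read 'c'  n0⇒n1
[13] read 'c'  n1⇒n1 ·f
[14] read 'd'  n1⇒n2  → match P0@[13:14]
[15] read 'a'  n2⇒n12 ·f
[16] read 'a'  n12⇒n0 ·f
[17] read 'd'  n0⇒n3
[18] read 'd'  n3⇒n4
[19] read 'a'  n4⇒n5
[20] read 'b'  n5⇒n6
[21] read 'd'  n6⇒n7
[22] read 'c'  n7⇒n8  → match P1@[17:22]
[23] read 'b'  n8⇒n9 ·f
[24] read 'd'  n9⇒n3 ·f
[25] read 'a'  n3⇒n12
[26] read 'b'  n12⇒n13
[27] read 'c'  n13⇒n14  → match P3@[24:27],P5@[26:27]
[28] read 'b'  n14⇒n9 ·f
[29] read 'b'  n9⇒n9 ·f
[30] read 'c'  n9⇒n18  → match P5@[29:30]
[31] read 'a'  n18⇒n0 ·f
[32] read 'b'  n0⇒n9
[33] read 'c'  n9⇒n18  → match P5@[32:33]
[34] read 'b'  n18⇒n9 ·f
[35] read 'd'  n9⇒n3 ·f
[36] read 'd'  n3⇒n4
[37] read 'a'  n4⇒n5
[38] read 'c'  n5⇒n1 ·f
[39] read 'd'  n1⇒n2  → match P0@[38:39]
[40] read 'd'  n2⇒n4 ·f
[41] read 'd'  n4⇒n15
[42] read 'a'  n15⇒n16
[43] read 'b'  n16⇒n6 ·f
[44] read 'd'  n6⇒n7
[45] read 'c'  n7⇒n8  → match P1@[40:45]
[46] read 'b'  n8⇒n9 ·f
[47] read 'c'  n9⇒n18  → match P5@[46:47]
[48] read 'd'  n18⇒n2 ·f  → match P0@[47:48]
[49] read 'b'  n2⇒n9 ·f
[50] read 'c'  n9⇒n18  → match P5@[49:50]
[51] read 'b'  n18⇒n9 ·f
[52] read 'c'  n9⇒n18  → match P5@[51:52]
[53] read 'b'  n18⇒n9 ·f
[54] read 'd'  n9⇒n3 ·f
[55] read 'd'  n3⇒n4
[56] read 'd'  n4⇒n15
[57] read 'a'  n15⇒n16
[58] read 'b'  n16⇒n6 ·f
[59] read 'd'  n6⇒n7
[60] read 'c'  n7⇒n8  → match P1@[55:60]
[61] read 'd'  n8⇒n2 ·f  → match P0@[60:61]
[62] read 'd'  n2⇒n4 ·f
[63] read 'a'  n4⇒n5
[64] read 'b'  n5⇒n6
[65] read 'c'  n6⇒n14 ·f  → match P3@[62:65],P5@[64:65]
[66] read 'c'  n14⇒n1 ·f
[67] read 'd'  n1⇒n2  → match P0@[66:67]

Result: [[2,5],[3,0],[9,1],[14,0],[22,1],[27,3],[27,5],[30,5],[33,5],[39,0],[45,1],[47,5],[48,0],[50,5],[52,5],[60,1],[61,0],[65,3],[65,5],[67,0]]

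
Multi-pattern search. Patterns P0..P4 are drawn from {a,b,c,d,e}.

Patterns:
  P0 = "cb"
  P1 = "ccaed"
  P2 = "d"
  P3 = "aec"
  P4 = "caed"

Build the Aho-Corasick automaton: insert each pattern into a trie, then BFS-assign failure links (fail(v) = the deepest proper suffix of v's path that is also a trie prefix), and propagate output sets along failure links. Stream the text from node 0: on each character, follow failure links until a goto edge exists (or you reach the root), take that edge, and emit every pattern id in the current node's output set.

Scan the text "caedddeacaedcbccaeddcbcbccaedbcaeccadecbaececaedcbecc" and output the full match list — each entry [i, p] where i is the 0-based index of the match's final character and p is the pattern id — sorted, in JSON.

Construct AC machine:
Trie nodes:
  n0 'ε': a→8 c→1 d→7
  n1 'c': a→11 b→2 c→3
  n2 'cb': ·  ←P0
  n3 'cc': a→4
  n4 'cca': e→5
  n5 'ccae': d→6
  n6 'ccaed': ·  ←P1
  n7 'd': ·  ←P2
  n8 'a': e→9
  n9 'ae': c→10
  n10 'aec': ·  ←P3
  n11 'ca': e→12
  n12 'cae': d→13
  n13 'caed': ·  ←P4

Failure links (BFS by depth):
  fail(1) 'c': from fail(0)=0 chase 'c': 0 ⇒ 0;  out=∅∪out(0)=∅
  fail(7) 'd': from fail(0)=0 chase 'd': 0 ⇒ 0;  out={2}∪out(0)={2}
  fail(8) 'a': from fail(0)=0 chase 'a': 0 ⇒ 0;  out=∅∪out(0)=∅
  fail(2) 'cb': from fail(1)=0 chase 'b': 0 ⇒ 0;  out={0}∪out(0)={0}
  fail(3) 'cc': from fail(1)=0 chase 'c': 0 ⇒ 1;  out=∅∪out(1)=∅
  fail(9) 'ae': from fail(8)=0 chase 'e': 0 ⇒ 0;  out=∅∪out(0)=∅
  fail(11) 'ca': from fail(1)=0 chase 'a': 0 ⇒ 8;  out=∅∪out(8)=∅
  fail(4) 'cca': from fail(3)=1 chase 'a': 1 ⇒ 11;  out=∅∪out(11)=∅
  fail(10) 'aec': from fail(9)=0 chase 'c': 0 ⇒ 1;  out={3}∪out(1)={3}
  fail(12) 'cae': from fail(11)=8 chase 'e': 8 ⇒ 9;  out=∅∪out(9)=∅
  fail(5) 'ccae': from fail(4)=11 chase 'e': 11 ⇒ 12;  out=∅∪out(12)=∅
  fail(13) 'caed': from fail(12)=9 chase 'd': 9→0 ⇒ 7;  out={4}∪out(7)={2,4}
  fail(6) 'ccaed': from fail(5)=12 chase 'd': 12 ⇒ 13;  out={1}∪out(13)={1,2,4}

Run:
[0] read 'c'  n0⇒n1
[1] read 'a'  n1⇒n11
[2] read 'e'  n11⇒n12
[3] read 'd'  n12⇒n13  ** P2@[3:3],P4@[0:3]
[4] read 'd'  n13⇒n7 (fail-walked)  ** P2@[4:4]
[5] read 'd'  n7⇒n7 (fail-walked)  ** P2@[5:5]
[6] read 'e'  n7⇒n0 (fail-walked)
[7] read 'a'  n0⇒n8
[8] read 'c'  n8⇒n1 (fail-walked)
[9] read 'a'  n1⇒n11
[10] read 'e'  n11⇒n12
[11] read 'd'  n12⇒n13  ** P2@[11:11],P4@[8:11]
[12] read 'c'  n13⇒n1 (fail-walked)
[13] read 'b'  n1⇒n2  ** P0@[12:13]
[14] read 'c'  n2⇒n1 (fail-walked)
[15] read 'c'  n1⇒n3
[16] read 'a'  n3⇒n4
[17] read 'e'  n4⇒n5
[18] read 'd'  n5⇒n6  ** P1@[14:18],P2@[18:18],P4@[15:18]
[19] read 'd'  n6⇒n7 (fail-walked)  ** P2@[19:19]
[20] read 'c'  n7⇒n1 (fail-walked)
[21] read 'b'  n1⇒n2  ** P0@[20:21]
[22] read 'c'  n2⇒n1 (fail-walked)
[23] read 'b'  n1⇒n2  ** P0@[22:23]
[24] read 'c'  n2⇒n1 (fail-walked)
[25] read 'c'  n1⇒n3
[26] read 'a'  n3⇒n4
[27] read 'e'  n4⇒n5
[28] read 'd'  n5⇒n6  ** P1@[24:28],P2@[28:28],P4@[25:28]
[29] read 'b'  n6⇒n0 (fail-walked)
[30] read 'c'  n0⇒n1
[31] read 'a'  n1⇒n11
[32] read 'e'  n11⇒n12
[33] read 'c'  n12⇒n10 (fail-walked)  ** P3@[31:33]
[34] read 'c'  n10⇒n3 (fail-walked)
[35] read 'a'  n3⇒n4
[36] read 'd'  n4⇒n7 (fail-walked)  ** P2@[36:36]
[37] read 'e'  n7⇒n0 (fail-walked)
[38] read 'c'  n0⇒n1
[39] read 'b'  n1⇒n2  ** P0@[38:39]
[40] read 'a'  n2⇒n8 (fail-walked)
[41] read 'e'  n8⇒n9
[42] read 'c'  n9⇒n10  ** P3@[40:42]
[43] read 'e'  n10⇒n0 (fail-walked)
[44] read 'c'  n0⇒n1
[45] read 'a'  n1⇒n11
[46] read 'e'  n11⇒n12
[47] read 'd'  n12⇒n13  ** P2@[47:47],P4@[44:47]
[48] read 'c'  n13⇒n1 (fail-walked)
[49] read 'b'  n1⇒n2  ** P0@[48:49]
[50] read 'e'  n2⇒n0 (fail-walked)
[51] read 'c'  n0⇒n1
[52] read 'c'  n1⇒n3

Matches: [[3,2],[3,4],[4,2],[5,2],[11,2],[11,4],[13,0],[18,1],[18,2],[18,4],[19,2],[21,0],[23,0],[28,1],[28,2],[28,4],[33,3],[36,2],[39,0],[42,3],[47,2],[47,4],[49,0]]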